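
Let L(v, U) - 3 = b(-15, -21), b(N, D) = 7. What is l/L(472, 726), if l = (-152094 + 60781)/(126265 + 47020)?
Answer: -91313/1732850 ≈ -0.052695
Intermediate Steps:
L(v, U) = 10 (L(v, U) = 3 + 7 = 10)
l = -91313/173285 ≈ -0.52695
l/L(472, 726) = -91313/173285/10 = -91313/173285*⅒ = -91313/1732850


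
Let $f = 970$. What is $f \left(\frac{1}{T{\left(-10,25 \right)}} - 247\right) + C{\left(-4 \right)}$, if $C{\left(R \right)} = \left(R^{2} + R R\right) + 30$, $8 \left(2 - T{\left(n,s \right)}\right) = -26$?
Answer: $- \frac{5026208}{21} \approx -2.3934 \cdot 10^{5}$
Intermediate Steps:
$T{\left(n,s \right)} = \frac{21}{4}$ ($T{\left(n,s \right)} = 2 - - \frac{13}{4} = 2 + \frac{13}{4} = \frac{21}{4}$)
$C{\left(R \right)} = 30 + 2 R^{2}$ ($C{\left(R \right)} = \left(R^{2} + R^{2}\right) + 30 = 2 R^{2} + 30 = 30 + 2 R^{2}$)
$f \left(\frac{1}{T{\left(-10,25 \right)}} - 247\right) + C{\left(-4 \right)} = 970 \left(\frac{1}{\frac{21}{4}} - 247\right) + \left(30 + 2 \left(-4\right)^{2}\right) = 970 \left(\frac{4}{21} - 247\right) + \left(30 + 2 \cdot 16\right) = 970 \left(- \frac{5183}{21}\right) + \left(30 + 32\right) = - \frac{5027510}{21} + 62 = - \frac{5026208}{21}$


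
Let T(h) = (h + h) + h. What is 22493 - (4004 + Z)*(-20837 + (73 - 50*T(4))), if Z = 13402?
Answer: 371884277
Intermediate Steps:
T(h) = 3*h (T(h) = 2*h + h = 3*h)
22493 - (4004 + Z)*(-20837 + (73 - 50*T(4))) = 22493 - (4004 + 13402)*(-20837 + (73 - 150*4)) = 22493 - 17406*(-20837 + (73 - 50*12)) = 22493 - 17406*(-20837 + (73 - 600)) = 22493 - 17406*(-20837 - 527) = 22493 - 17406*(-21364) = 22493 - 1*(-371861784) = 22493 + 371861784 = 371884277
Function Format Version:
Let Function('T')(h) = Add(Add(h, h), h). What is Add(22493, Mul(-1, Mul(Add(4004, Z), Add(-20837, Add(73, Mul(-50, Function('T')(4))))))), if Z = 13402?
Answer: 371884277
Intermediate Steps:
Function('T')(h) = Mul(3, h) (Function('T')(h) = Add(Mul(2, h), h) = Mul(3, h))
Add(22493, Mul(-1, Mul(Add(4004, Z), Add(-20837, Add(73, Mul(-50, Function('T')(4))))))) = Add(22493, Mul(-1, Mul(Add(4004, 13402), Add(-20837, Add(73, Mul(-50, Mul(3, 4))))))) = Add(22493, Mul(-1, Mul(17406, Add(-20837, Add(73, Mul(-50, 12)))))) = Add(22493, Mul(-1, Mul(17406, Add(-20837, Add(73, -600))))) = Add(22493, Mul(-1, Mul(17406, Add(-20837, -527)))) = Add(22493, Mul(-1, Mul(17406, -21364))) = Add(22493, Mul(-1, -371861784)) = Add(22493, 371861784) = 371884277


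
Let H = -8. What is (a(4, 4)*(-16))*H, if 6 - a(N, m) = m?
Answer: 256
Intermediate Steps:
a(N, m) = 6 - m
(a(4, 4)*(-16))*H = ((6 - 1*4)*(-16))*(-8) = ((6 - 4)*(-16))*(-8) = (2*(-16))*(-8) = -32*(-8) = 256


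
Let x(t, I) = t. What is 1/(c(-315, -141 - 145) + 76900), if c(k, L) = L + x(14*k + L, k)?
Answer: 1/71918 ≈ 1.3905e-5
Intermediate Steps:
c(k, L) = 2*L + 14*k (c(k, L) = L + (14*k + L) = L + (L + 14*k) = 2*L + 14*k)
1/(c(-315, -141 - 145) + 76900) = 1/((2*(-141 - 145) + 14*(-315)) + 76900) = 1/((2*(-286) - 4410) + 76900) = 1/((-572 - 4410) + 76900) = 1/(-4982 + 76900) = 1/71918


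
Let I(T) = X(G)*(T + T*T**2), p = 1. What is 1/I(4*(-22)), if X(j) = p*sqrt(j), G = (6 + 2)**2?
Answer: -1/5452480 ≈ -1.8340e-7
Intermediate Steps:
G = 64 (G = 8**2 = 64)
X(j) = sqrt(j) (X(j) = 1*sqrt(j) = sqrt(j))
I(T) = 8*T + 8*T**3 (I(T) = sqrt(64)*(T + T*T**2) = 8*(T + T**3) = 8*T + 8*T**3)
1/I(4*(-22)) = 1/(8*(4*(-22))*(1 + (4*(-22))**2)) = 1/(8*(-88)*(1 + (-88)**2)) = 1/(8*(-88)*(1 + 7744)) = 1/(8*(-88)*7745) = 1/(-5452480) = -1/5452480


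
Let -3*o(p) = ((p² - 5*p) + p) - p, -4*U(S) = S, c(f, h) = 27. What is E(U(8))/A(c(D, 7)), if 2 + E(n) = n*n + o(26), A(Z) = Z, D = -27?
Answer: -20/3 ≈ -6.6667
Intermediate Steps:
U(S) = -S/4
o(p) = -p²/3 + 5*p/3 (o(p) = -(((p² - 5*p) + p) - p)/3 = -((p² - 4*p) - p)/3 = -(p² - 5*p)/3 = -p²/3 + 5*p/3)
E(n) = -184 + n² (E(n) = -2 + (n*n + (⅓)*26*(5 - 1*26)) = -2 + (n² + (⅓)*26*(5 - 26)) = -2 + (n² + (⅓)*26*(-21)) = -2 + (n² - 182) = -2 + (-182 + n²) = -184 + n²)
E(U(8))/A(c(D, 7)) = (-184 + (-¼*8)²)/27 = (-184 + (-2)²)*(1/27) = (-184 + 4)*(1/27) = -180*1/27 = -20/3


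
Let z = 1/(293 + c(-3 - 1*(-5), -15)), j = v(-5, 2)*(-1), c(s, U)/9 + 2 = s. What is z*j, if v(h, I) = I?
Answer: -2/293 ≈ -0.0068259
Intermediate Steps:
c(s, U) = -18 + 9*s
j = -2 (j = 2*(-1) = -2)
z = 1/293 (z = 1/(293 + (-18 + 9*(-3 - 1*(-5)))) = 1/(293 + (-18 + 9*(-3 + 5))) = 1/(293 + (-18 + 9*2)) = 1/(293 + (-18 + 18)) = 1/(293 + 0) = 1/293 ≈ 0.0034130)
z*j = (1/293)*(-2) = -2/293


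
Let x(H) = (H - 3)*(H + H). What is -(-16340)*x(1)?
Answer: -65360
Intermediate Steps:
x(H) = 2*H*(-3 + H) (x(H) = (-3 + H)*(2*H) = 2*H*(-3 + H))
-(-16340)*x(1) = -(-16340)*2*1*(-3 + 1) = -(-16340)*2*1*(-2) = -(-16340)*(-4) = -5*13072 = -65360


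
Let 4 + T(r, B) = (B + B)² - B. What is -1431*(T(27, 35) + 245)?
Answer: -7306686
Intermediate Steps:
T(r, B) = -4 - B + 4*B² (T(r, B) = -4 + ((B + B)² - B) = -4 + ((2*B)² - B) = -4 + (4*B² - B) = -4 + (-B + 4*B²) = -4 - B + 4*B²)
-1431*(T(27, 35) + 245) = -1431*((-4 - 1*35 + 4*35²) + 245) = -1431*((-4 - 35 + 4*1225) + 245) = -1431*((-4 - 35 + 4900) + 245) = -1431*(4861 + 245) = -1431*5106 = -7306686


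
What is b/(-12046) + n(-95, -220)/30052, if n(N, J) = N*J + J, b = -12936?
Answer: 7248454/4113709 ≈ 1.7620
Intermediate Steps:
n(N, J) = J + J*N (n(N, J) = J*N + J = J + J*N)
b/(-12046) + n(-95, -220)/30052 = -12936/(-12046) - 220*(1 - 95)/30052 = -12936*(-1/12046) - 220*(-94)*(1/30052) = 6468/6023 + 20680*(1/30052) = 6468/6023 + 470/683 = 7248454/4113709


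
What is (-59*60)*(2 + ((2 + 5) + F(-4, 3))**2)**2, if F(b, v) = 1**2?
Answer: -15420240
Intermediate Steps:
F(b, v) = 1
(-59*60)*(2 + ((2 + 5) + F(-4, 3))**2)**2 = (-59*60)*(2 + ((2 + 5) + 1)**2)**2 = -3540*(2 + (7 + 1)**2)**2 = -3540*(2 + 8**2)**2 = -3540*(2 + 64)**2 = -3540*66**2 = -3540*4356 = -15420240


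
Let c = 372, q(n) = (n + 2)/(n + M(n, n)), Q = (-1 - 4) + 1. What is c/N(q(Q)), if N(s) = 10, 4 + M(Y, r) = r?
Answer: 186/5 ≈ 37.200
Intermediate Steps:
M(Y, r) = -4 + r
Q = -4 (Q = -5 + 1 = -4)
q(n) = (2 + n)/(-4 + 2*n) (q(n) = (n + 2)/(n + (-4 + n)) = (2 + n)/(-4 + 2*n))
c/N(q(Q)) = 372/10 = 372*(⅒) = 186/5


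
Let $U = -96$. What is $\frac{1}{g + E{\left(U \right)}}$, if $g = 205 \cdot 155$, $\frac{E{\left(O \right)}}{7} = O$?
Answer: $\frac{1}{31103} \approx 3.2151 \cdot 10^{-5}$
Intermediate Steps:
$E{\left(O \right)} = 7 O$
$g = 31775$
$\frac{1}{g + E{\left(U \right)}} = \frac{1}{31775 + 7 \left(-96\right)} = \frac{1}{31775 - 672} = \frac{1}{31103}$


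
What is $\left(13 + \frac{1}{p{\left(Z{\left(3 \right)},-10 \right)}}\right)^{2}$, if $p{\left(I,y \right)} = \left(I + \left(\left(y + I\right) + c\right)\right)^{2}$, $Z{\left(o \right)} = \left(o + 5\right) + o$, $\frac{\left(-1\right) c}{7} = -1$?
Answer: $\frac{22033636}{130321} \approx 169.07$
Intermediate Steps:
$c = 7$ ($c = \left(-7\right) \left(-1\right) = 7$)
$Z{\left(o \right)} = 5 + 2 o$ ($Z{\left(o \right)} = \left(5 + o\right) + o = 5 + 2 o$)
$p{\left(I,y \right)} = \left(7 + y + 2 I\right)^{2}$ ($p{\left(I,y \right)} = \left(I + \left(\left(y + I\right) + 7\right)\right)^{2} = \left(I + \left(\left(I + y\right) + 7\right)\right)^{2} = \left(I + \left(7 + I + y\right)\right)^{2} = \left(7 + y + 2 I\right)^{2}$)
$\left(13 + \frac{1}{p{\left(Z{\left(3 \right)},-10 \right)}}\right)^{2} = \left(13 + \frac{1}{\left(7 - 10 + 2 \left(5 + 2 \cdot 3\right)\right)^{2}}\right)^{2} = \left(13 + \frac{1}{\left(7 - 10 + 2 \left(5 + 6\right)\right)^{2}}\right)^{2} = \left(13 + \frac{1}{\left(7 - 10 + 2 \cdot 11\right)^{2}}\right)^{2} = \left(13 + \frac{1}{\left(7 - 10 + 22\right)^{2}}\right)^{2} = \left(13 + \frac{1}{19^{2}}\right)^{2} = \left(13 + \frac{1}{361}\right)^{2} = \left(\frac{4694}{361}\right)^{2} = \frac{22033636}{130321}$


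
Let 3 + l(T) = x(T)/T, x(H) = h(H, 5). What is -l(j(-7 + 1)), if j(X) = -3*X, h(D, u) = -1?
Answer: 55/18 ≈ 3.0556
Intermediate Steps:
x(H) = -1
l(T) = -3 - 1/T
-l(j(-7 + 1)) = -(-3 - 1/((-3*(-7 + 1)))) = -(-3 - 1/((-3*(-6)))) = -(-3 - 1/18) = -1*(-55/18) = 55/18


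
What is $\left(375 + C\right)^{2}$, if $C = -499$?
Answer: $15376$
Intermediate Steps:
$\left(375 + C\right)^{2} = \left(375 - 499\right)^{2} = \left(-124\right)^{2} = 15376$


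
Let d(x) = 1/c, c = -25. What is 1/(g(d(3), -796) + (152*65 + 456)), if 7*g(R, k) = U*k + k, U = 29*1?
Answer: 7/48472 ≈ 0.00014441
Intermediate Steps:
U = 29
d(x) = -1/25 (d(x) = 1/(-25) = -1/25)
g(R, k) = 30*k/7 (g(R, k) = (29*k + k)/7 = (30*k)/7 = 30*k/7)
1/(g(d(3), -796) + (152*65 + 456)) = 1/((30/7)*(-796) + (152*65 + 456)) = 1/(-23880/7 + (9880 + 456)) = 1/(-23880/7 + 10336) = 1/(48472/7) = 7/48472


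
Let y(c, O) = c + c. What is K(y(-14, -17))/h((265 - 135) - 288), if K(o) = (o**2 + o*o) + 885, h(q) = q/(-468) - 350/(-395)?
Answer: 45346158/22621 ≈ 2004.6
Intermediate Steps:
y(c, O) = 2*c
h(q) = 70/79 - q/468 (h(q) = q*(-1/468) - 350*(-1/395) = -q/468 + 70/79 = 70/79 - q/468)
K(o) = 885 + 2*o**2 (K(o) = (o**2 + o**2) + 885 = 2*o**2 + 885 = 885 + 2*o**2)
K(y(-14, -17))/h((265 - 135) - 288) = (885 + 2*(2*(-14))**2)/(70/79 - ((265 - 135) - 288)/468) = (885 + 2*(-28)**2)/(70/79 - (130 - 288)/468) = (885 + 2*784)/(70/79 - 1/468*(-158)) = (885 + 1568)/(70/79 + 79/234) = 2453/(22621/18486) = 2453*(18486/22621) = 45346158/22621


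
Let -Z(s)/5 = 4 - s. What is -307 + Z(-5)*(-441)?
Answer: 19538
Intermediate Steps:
Z(s) = -20 + 5*s (Z(s) = -5*(4 - s) = -20 + 5*s)
-307 + Z(-5)*(-441) = -307 + (-20 + 5*(-5))*(-441) = -307 + (-20 - 25)*(-441) = -307 - 45*(-441) = -307 + 19845 = 19538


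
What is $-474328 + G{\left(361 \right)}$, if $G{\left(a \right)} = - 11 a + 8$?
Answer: $-478291$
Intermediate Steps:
$G{\left(a \right)} = 8 - 11 a$
$-474328 + G{\left(361 \right)} = -474328 + \left(8 - 3971\right) = -474328 - 3963 = -478291$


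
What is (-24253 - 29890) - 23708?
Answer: -77851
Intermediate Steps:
(-24253 - 29890) - 23708 = -54143 - 23708 = -77851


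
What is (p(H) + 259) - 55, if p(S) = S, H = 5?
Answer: 209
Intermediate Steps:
(p(H) + 259) - 55 = (5 + 259) - 55 = 264 - 55 = 209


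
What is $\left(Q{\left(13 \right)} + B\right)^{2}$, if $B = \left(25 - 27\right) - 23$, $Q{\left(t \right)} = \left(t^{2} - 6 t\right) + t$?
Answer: $6241$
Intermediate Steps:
$Q{\left(t \right)} = t^{2} - 5 t$
$B = -25$ ($B = -2 - 23 = -25$)
$\left(Q{\left(13 \right)} + B\right)^{2} = \left(13 \left(-5 + 13\right) - 25\right)^{2} = \left(13 \cdot 8 - 25\right)^{2} = \left(104 - 25\right)^{2} = 79^{2} = 6241$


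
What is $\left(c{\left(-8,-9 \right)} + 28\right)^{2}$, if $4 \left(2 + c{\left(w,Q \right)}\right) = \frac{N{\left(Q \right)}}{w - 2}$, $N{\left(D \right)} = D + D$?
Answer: $\frac{279841}{400} \approx 699.6$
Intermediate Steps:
$N{\left(D \right)} = 2 D$
$c{\left(w,Q \right)} = -2 + \frac{Q}{2 \left(-2 + w\right)}$ ($c{\left(w,Q \right)} = -2 + \frac{2 Q \frac{1}{w - 2}}{4} = -2 + \frac{2 Q \frac{1}{-2 + w}}{4} = -2 + \frac{Q}{2 \left(-2 + w\right)}$)
$\left(c{\left(-8,-9 \right)} + 28\right)^{2} = \left(\frac{8 - 9 - -32}{2 \left(-2 - 8\right)} + 28\right)^{2} = \left(\frac{8 - 9 + 32}{2 \left(-10\right)} + 28\right)^{2} = \left(\frac{1}{2} \left(- \frac{1}{10}\right) 31 + 28\right)^{2} = \left(- \frac{31}{20} + 28\right)^{2} = \left(\frac{529}{20}\right)^{2} = \frac{279841}{400}$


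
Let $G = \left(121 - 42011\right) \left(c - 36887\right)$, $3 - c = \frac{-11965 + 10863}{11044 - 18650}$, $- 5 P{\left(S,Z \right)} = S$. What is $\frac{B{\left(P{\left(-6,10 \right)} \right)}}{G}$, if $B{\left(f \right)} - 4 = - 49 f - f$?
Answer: $- \frac{15212}{419709084405} \approx -3.6244 \cdot 10^{-8}$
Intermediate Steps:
$P{\left(S,Z \right)} = - \frac{S}{5}$
$c = \frac{10858}{3803}$ ($c = 3 - \frac{-11965 + 10863}{11044 - 18650} = 3 - - \frac{1102}{-7606} = 3 - \left(-1102\right) \left(- \frac{1}{7606}\right) = 3 - \frac{551}{3803} = \frac{10858}{3803} \approx 2.8551$)
$B{\left(f \right)} = 4 - 50 f$
$G = \frac{5875927181670}{3803}$ ($G = \left(121 - 42011\right) \left(\frac{10858}{3803} - 36887\right) = \left(-41890\right) \left(- \frac{140270403}{3803}\right) = \frac{5875927181670}{3803} \approx 1.5451 \cdot 10^{9}$)
$\frac{B{\left(P{\left(-6,10 \right)} \right)}}{G} = \frac{4 - 50 \left(\left(- \frac{1}{5}\right) \left(-6\right)\right)}{\frac{5875927181670}{3803}} = \left(4 - 60\right) \frac{3803}{5875927181670} = \left(-56\right) \frac{3803}{5875927181670} = - \frac{15212}{419709084405}$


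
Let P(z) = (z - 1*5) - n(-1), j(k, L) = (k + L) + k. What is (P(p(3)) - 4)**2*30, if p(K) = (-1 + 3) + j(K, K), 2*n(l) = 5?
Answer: 15/2 ≈ 7.5000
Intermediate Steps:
j(k, L) = L + 2*k (j(k, L) = (L + k) + k = L + 2*k)
n(l) = 5/2 (n(l) = (1/2)*5 = 5/2)
p(K) = 2 + 3*K (p(K) = (-1 + 3) + (K + 2*K) = 2 + 3*K)
P(z) = -15/2 + z (P(z) = (z - 1*5) - 1*5/2 = (z - 5) - 5/2 = (-5 + z) - 5/2 = -15/2 + z)
(P(p(3)) - 4)**2*30 = ((-15/2 + (2 + 3*3)) - 4)**2*30 = ((-15/2 + (2 + 9)) - 4)**2*30 = ((-15/2 + 11) - 4)**2*30 = (7/2 - 4)**2*30 = (-1/2)**2*30 = (1/4)*30 = 15/2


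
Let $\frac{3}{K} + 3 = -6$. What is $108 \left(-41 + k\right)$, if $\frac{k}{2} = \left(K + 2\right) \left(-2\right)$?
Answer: $-5148$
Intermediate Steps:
$K = - \frac{1}{3}$ ($K = \frac{3}{-3 - 6} = \frac{3}{-9} = 3 \left(- \frac{1}{9}\right) = - \frac{1}{3} \approx -0.33333$)
$k = - \frac{20}{3}$ ($k = 2 \left(- \frac{1}{3} + 2\right) \left(-2\right) = 2 \cdot \frac{5}{3} \left(-2\right) = 2 \left(- \frac{10}{3}\right) = - \frac{20}{3} \approx -6.6667$)
$108 \left(-41 + k\right) = 108 \left(-41 - \frac{20}{3}\right) = 108 \left(- \frac{143}{3}\right) = -5148$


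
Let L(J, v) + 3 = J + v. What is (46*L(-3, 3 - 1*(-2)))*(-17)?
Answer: 782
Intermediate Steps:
L(J, v) = -3 + J + v (L(J, v) = -3 + (J + v) = -3 + J + v)
(46*L(-3, 3 - 1*(-2)))*(-17) = (46*(-3 - 3 + (3 - 1*(-2))))*(-17) = (46*(-3 - 3 + (3 + 2)))*(-17) = (46*(-3 - 3 + 5))*(-17) = (46*(-1))*(-17) = -46*(-17) = 782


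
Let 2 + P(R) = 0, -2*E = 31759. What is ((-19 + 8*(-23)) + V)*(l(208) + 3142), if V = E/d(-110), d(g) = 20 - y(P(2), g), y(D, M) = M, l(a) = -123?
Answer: -19632557/20 ≈ -9.8163e+5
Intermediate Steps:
E = -31759/2 (E = -½*31759 = -31759/2 ≈ -15880.)
P(R) = -2 (P(R) = -2 + 0 = -2)
d(g) = 20 - g
V = -2443/20 (V = -31759/(2*(20 - 1*(-110))) = -31759/(2*(20 + 110)) = -31759/2/130 = -31759/2*1/130 = -2443/20 ≈ -122.15)
((-19 + 8*(-23)) + V)*(l(208) + 3142) = ((-19 + 8*(-23)) - 2443/20)*(-123 + 3142) = ((-19 - 184) - 2443/20)*3019 = (-203 - 2443/20)*3019 = -6503/20*3019 = -19632557/20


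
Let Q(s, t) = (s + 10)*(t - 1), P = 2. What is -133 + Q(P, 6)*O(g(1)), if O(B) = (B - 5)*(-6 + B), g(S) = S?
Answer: 1067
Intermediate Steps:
Q(s, t) = (-1 + t)*(10 + s) (Q(s, t) = (10 + s)*(-1 + t) = (-1 + t)*(10 + s))
O(B) = (-6 + B)*(-5 + B) (O(B) = (-5 + B)*(-6 + B) = (-6 + B)*(-5 + B))
-133 + Q(P, 6)*O(g(1)) = -133 + (-10 - 1*2 + 10*6 + 2*6)*(30 + 1² - 11*1) = -133 + (-10 - 2 + 60 + 12)*(30 + 1 - 11) = -133 + 60*20 = -133 + 1200 = 1067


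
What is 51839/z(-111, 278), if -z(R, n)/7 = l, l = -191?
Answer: 51839/1337 ≈ 38.773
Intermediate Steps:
z(R, n) = 1337 (z(R, n) = -7*(-191) = 1337)
51839/z(-111, 278) = 51839/1337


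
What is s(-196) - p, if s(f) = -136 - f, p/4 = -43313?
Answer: 173312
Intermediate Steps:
p = -173252 (p = 4*(-43313) = -173252)
s(-196) - p = (-136 - 1*(-196)) - 1*(-173252) = (-136 + 196) + 173252 = 60 + 173252 = 173312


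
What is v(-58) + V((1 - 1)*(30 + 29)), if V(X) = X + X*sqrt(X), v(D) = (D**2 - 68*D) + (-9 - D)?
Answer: 7357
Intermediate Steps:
v(D) = -9 + D**2 - 69*D
V(X) = X + X**(3/2)
v(-58) + V((1 - 1)*(30 + 29)) = (-9 + (-58)**2 - 69*(-58)) + ((1 - 1)*(30 + 29) + ((1 - 1)*(30 + 29))**(3/2)) = (-9 + 3364 + 4002) + (0*59 + (0*59)**(3/2)) = 7357 + (0 + 0**(3/2)) = 7357 + (0 + 0) = 7357 + 0 = 7357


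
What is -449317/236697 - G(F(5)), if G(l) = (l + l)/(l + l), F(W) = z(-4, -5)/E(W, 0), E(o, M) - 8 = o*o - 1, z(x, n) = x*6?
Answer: -686014/236697 ≈ -2.8983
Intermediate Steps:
z(x, n) = 6*x
E(o, M) = 7 + o² (E(o, M) = 8 + (o*o - 1) = 8 + (o² - 1) = 8 + (-1 + o²) = 7 + o²)
F(W) = -24/(7 + W²) (F(W) = (6*(-4))/(7 + W²) = -24/(7 + W²))
G(l) = 1 (G(l) = (2*l)/((2*l)) = (2*l)*(1/(2*l)) = 1)
-449317/236697 - G(F(5)) = -449317/236697 - 1*1 = -449317*1/236697 - 1 = -449317/236697 - 1 = -686014/236697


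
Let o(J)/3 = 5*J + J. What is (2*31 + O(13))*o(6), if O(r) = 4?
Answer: 7128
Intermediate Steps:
o(J) = 18*J (o(J) = 3*(5*J + J) = 3*(6*J) = 18*J)
(2*31 + O(13))*o(6) = (2*31 + 4)*(18*6) = (62 + 4)*108 = 66*108 = 7128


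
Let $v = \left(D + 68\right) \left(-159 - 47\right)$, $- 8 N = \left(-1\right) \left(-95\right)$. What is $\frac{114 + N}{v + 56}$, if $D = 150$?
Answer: $- \frac{817}{358816} \approx -0.0022769$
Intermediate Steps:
$N = - \frac{95}{8}$ ($N = - \frac{\left(-1\right) \left(-95\right)}{8} = \left(- \frac{1}{8}\right) 95 = - \frac{95}{8} \approx -11.875$)
$v = -44908$ ($v = \left(150 + 68\right) \left(-159 - 47\right) = 218 \left(-206\right) = -44908$)
$\frac{114 + N}{v + 56} = \frac{114 - \frac{95}{8}}{-44908 + 56} = \frac{817}{8 \left(-44852\right)} = \frac{817}{8} \left(- \frac{1}{44852}\right) = - \frac{817}{358816}$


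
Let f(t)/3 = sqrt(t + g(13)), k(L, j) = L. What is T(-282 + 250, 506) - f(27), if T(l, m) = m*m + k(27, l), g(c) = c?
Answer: 256063 - 6*sqrt(10) ≈ 2.5604e+5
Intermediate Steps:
T(l, m) = 27 + m**2 (T(l, m) = m*m + 27 = m**2 + 27 = 27 + m**2)
f(t) = 3*sqrt(13 + t) (f(t) = 3*sqrt(t + 13) = 3*sqrt(13 + t))
T(-282 + 250, 506) - f(27) = (27 + 506**2) - 3*sqrt(13 + 27) = (27 + 256036) - 3*sqrt(40) = 256063 - 3*2*sqrt(10) = 256063 - 6*sqrt(10)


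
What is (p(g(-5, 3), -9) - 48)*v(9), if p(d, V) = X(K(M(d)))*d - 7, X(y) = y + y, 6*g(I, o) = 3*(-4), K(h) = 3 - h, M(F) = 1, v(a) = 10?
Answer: -630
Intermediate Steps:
g(I, o) = -2 (g(I, o) = (3*(-4))/6 = (⅙)*(-12) = -2)
X(y) = 2*y
p(d, V) = -7 + 4*d (p(d, V) = (2*(3 - 1*1))*d - 7 = (2*(3 - 1))*d - 7 = (2*2)*d - 7 = 4*d - 7 = -7 + 4*d)
(p(g(-5, 3), -9) - 48)*v(9) = ((-7 + 4*(-2)) - 48)*10 = ((-7 - 8) - 48)*10 = (-15 - 48)*10 = -63*10 = -630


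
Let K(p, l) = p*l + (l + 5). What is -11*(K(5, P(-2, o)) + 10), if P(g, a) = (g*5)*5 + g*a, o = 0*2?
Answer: 3135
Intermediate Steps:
o = 0
P(g, a) = 25*g + a*g (P(g, a) = (5*g)*5 + a*g = 25*g + a*g)
K(p, l) = 5 + l + l*p (K(p, l) = l*p + (5 + l) = 5 + l + l*p)
-11*(K(5, P(-2, o)) + 10) = -11*((5 - 2*(25 + 0) - 2*(25 + 0)*5) + 10) = -11*((5 - 2*25 - 2*25*5) + 10) = -11*((5 - 50 - 50*5) + 10) = -11*((5 - 50 - 250) + 10) = -11*(-295 + 10) = -11*(-285) = 3135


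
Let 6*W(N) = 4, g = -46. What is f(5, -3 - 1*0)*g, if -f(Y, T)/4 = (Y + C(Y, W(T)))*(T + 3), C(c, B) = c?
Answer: 0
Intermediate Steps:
W(N) = ⅔ (W(N) = (⅙)*4 = ⅔)
f(Y, T) = -8*Y*(3 + T) (f(Y, T) = -4*(Y + Y)*(T + 3) = -4*2*Y*(3 + T) = -8*Y*(3 + T))
f(5, -3 - 1*0)*g = (8*5*(-3 - (-3 - 1*0)))*(-46) = (8*5*(-3 - (-3 + 0)))*(-46) = (8*5*(-3 - 1*(-3)))*(-46) = (8*5*(-3 + 3))*(-46) = (8*5*0)*(-46) = 0*(-46) = 0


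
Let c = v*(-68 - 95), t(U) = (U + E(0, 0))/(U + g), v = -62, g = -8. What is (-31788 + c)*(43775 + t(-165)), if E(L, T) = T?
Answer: -164202989680/173 ≈ -9.4915e+8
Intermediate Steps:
t(U) = U/(-8 + U) (t(U) = (U + 0)/(U - 8) = U/(-8 + U))
c = 10106 (c = -62*(-68 - 95) = -62*(-163) = 10106)
(-31788 + c)*(43775 + t(-165)) = (-31788 + 10106)*(43775 - 165/(-8 - 165)) = -21682*(43775 - 165/(-173)) = -21682*(43775 - 165*(-1/173)) = -21682*(43775 + 165/173) = -21682*7573240/173 = -164202989680/173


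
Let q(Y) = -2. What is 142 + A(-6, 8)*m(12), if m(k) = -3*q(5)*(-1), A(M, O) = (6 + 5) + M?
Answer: 112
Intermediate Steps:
A(M, O) = 11 + M
m(k) = -6 (m(k) = -3*(-2)*(-1) = 6*(-1) = -6)
142 + A(-6, 8)*m(12) = 142 + (11 - 6)*(-6) = 142 + 5*(-6) = 142 - 30 = 112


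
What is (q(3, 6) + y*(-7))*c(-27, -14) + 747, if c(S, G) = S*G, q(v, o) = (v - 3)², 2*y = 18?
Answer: -23067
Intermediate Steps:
y = 9 (y = (½)*18 = 9)
q(v, o) = (-3 + v)²
c(S, G) = G*S
(q(3, 6) + y*(-7))*c(-27, -14) + 747 = ((-3 + 3)² + 9*(-7))*(-14*(-27)) + 747 = (0² - 63)*378 + 747 = (0 - 63)*378 + 747 = -63*378 + 747 = -23814 + 747 = -23067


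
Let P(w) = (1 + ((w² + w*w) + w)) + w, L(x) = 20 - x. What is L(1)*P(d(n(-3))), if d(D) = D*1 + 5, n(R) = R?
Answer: 247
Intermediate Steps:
d(D) = 5 + D (d(D) = D + 5 = 5 + D)
P(w) = 1 + 2*w + 2*w² (P(w) = (1 + ((w² + w²) + w)) + w = (1 + (2*w² + w)) + w = (1 + (w + 2*w²)) + w = (1 + w + 2*w²) + w = 1 + 2*w + 2*w²)
L(1)*P(d(n(-3))) = (20 - 1*1)*(1 + 2*(5 - 3) + 2*(5 - 3)²) = (20 - 1)*(1 + 2*2 + 2*2²) = 19*(1 + 4 + 2*4) = 19*(1 + 4 + 8) = 19*13 = 247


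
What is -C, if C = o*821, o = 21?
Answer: -17241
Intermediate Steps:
C = 17241 (C = 21*821 = 17241)
-C = -1*17241 = -17241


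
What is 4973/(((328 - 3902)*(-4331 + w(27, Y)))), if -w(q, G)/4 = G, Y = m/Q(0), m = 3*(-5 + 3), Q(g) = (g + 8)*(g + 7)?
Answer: 34811/108342236 ≈ 0.00032131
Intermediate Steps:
Q(g) = (7 + g)*(8 + g) (Q(g) = (8 + g)*(7 + g) = (7 + g)*(8 + g))
m = -6 (m = 3*(-2) = -6)
Y = -3/28 (Y = -6/(56 + 0² + 15*0) = -6/(56 + 0 + 0) = -6/56 = -6*1/56 = -3/28 ≈ -0.10714)
w(q, G) = -4*G
4973/(((328 - 3902)*(-4331 + w(27, Y)))) = 4973/(((328 - 3902)*(-4331 - 4*(-3/28)))) = 4973/((-3574*(-4331 + 3/7))) = 4973/((-3574*(-30314/7))) = 4973/(108342236/7) = 4973*(7/108342236) = 34811/108342236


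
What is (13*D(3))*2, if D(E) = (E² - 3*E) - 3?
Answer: -78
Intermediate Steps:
D(E) = -3 + E² - 3*E
(13*D(3))*2 = (13*(-3 + 3² - 3*3))*2 = (13*(-3 + 9 - 9))*2 = (13*(-3))*2 = -39*2 = -78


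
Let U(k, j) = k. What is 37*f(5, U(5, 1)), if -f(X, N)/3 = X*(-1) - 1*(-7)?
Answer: -222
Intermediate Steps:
f(X, N) = -21 + 3*X (f(X, N) = -3*(X*(-1) - 1*(-7)) = -3*(-X + 7) = -3*(7 - X) = -21 + 3*X)
37*f(5, U(5, 1)) = 37*(-21 + 3*5) = 37*(-21 + 15) = 37*(-6) = -222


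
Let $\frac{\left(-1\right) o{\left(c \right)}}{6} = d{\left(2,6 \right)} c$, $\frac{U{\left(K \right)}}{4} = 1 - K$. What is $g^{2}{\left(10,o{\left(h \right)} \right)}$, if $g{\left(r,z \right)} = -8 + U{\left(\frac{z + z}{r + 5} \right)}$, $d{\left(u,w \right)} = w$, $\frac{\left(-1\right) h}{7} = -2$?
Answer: $\frac{1752976}{25} \approx 70119.0$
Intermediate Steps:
$h = 14$ ($h = \left(-7\right) \left(-2\right) = 14$)
$U{\left(K \right)} = 4 - 4 K$ ($U{\left(K \right)} = 4 \left(1 - K\right) = 4 - 4 K$)
$o{\left(c \right)} = - 36 c$ ($o{\left(c \right)} = - 6 \cdot 6 c = - 36 c$)
$g{\left(r,z \right)} = -4 - \frac{8 z}{5 + r}$ ($g{\left(r,z \right)} = -8 + \left(4 - 4 \frac{z + z}{r + 5}\right) = -8 - \left(-4 + 4 \frac{2 z}{5 + r}\right) = -8 - \left(-4 + \frac{8 z}{5 + r}\right) = -4 - \frac{8 z}{5 + r}$)
$g^{2}{\left(10,o{\left(h \right)} \right)} = \left(\frac{4 \left(-5 - 10 - 2 \left(\left(-36\right) 14\right)\right)}{5 + 10}\right)^{2} = \left(\frac{4 \left(-5 - 10 - -1008\right)}{15}\right)^{2} = \left(4 \cdot \frac{1}{15} \left(-5 - 10 + 1008\right)\right)^{2} = \left(4 \cdot \frac{1}{15} \cdot 993\right)^{2} = \left(\frac{1324}{5}\right)^{2} = \frac{1752976}{25}$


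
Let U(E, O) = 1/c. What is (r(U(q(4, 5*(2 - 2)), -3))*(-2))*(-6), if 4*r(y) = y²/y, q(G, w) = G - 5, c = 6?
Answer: ½ ≈ 0.50000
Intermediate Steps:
q(G, w) = -5 + G
U(E, O) = ⅙ (U(E, O) = 1/6 = ⅙)
r(y) = y/4 (r(y) = (y²/y)/4 = y/4)
(r(U(q(4, 5*(2 - 2)), -3))*(-2))*(-6) = (((¼)*(⅙))*(-2))*(-6) = ((1/24)*(-2))*(-6) = -1/12*(-6) = ½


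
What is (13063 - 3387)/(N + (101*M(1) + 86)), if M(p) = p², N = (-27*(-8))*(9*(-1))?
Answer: -9676/1757 ≈ -5.5071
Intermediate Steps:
N = -1944 (N = 216*(-9) = -1944)
(13063 - 3387)/(N + (101*M(1) + 86)) = (13063 - 3387)/(-1944 + (101*1² + 86)) = 9676/(-1944 + (101*1 + 86)) = 9676/(-1944 + (101 + 86)) = 9676/(-1944 + 187) = 9676/(-1757) = 9676*(-1/1757) = -9676/1757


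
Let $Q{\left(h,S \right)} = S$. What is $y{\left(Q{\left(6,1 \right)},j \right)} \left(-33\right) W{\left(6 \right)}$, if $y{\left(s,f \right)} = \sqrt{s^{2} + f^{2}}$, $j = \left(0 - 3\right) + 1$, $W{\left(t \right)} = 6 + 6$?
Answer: $- 396 \sqrt{5} \approx -885.48$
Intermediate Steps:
$W{\left(t \right)} = 12$
$j = -2$ ($j = -3 + 1 = -2$)
$y{\left(s,f \right)} = \sqrt{f^{2} + s^{2}}$
$y{\left(Q{\left(6,1 \right)},j \right)} \left(-33\right) W{\left(6 \right)} = \sqrt{\left(-2\right)^{2} + 1^{2}} \left(-33\right) 12 = \sqrt{4 + 1} \left(-33\right) 12 = \sqrt{5} \left(-33\right) 12 = - 33 \sqrt{5} \cdot 12 = - 396 \sqrt{5}$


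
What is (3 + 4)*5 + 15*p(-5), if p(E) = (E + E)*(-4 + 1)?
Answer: 485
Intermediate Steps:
p(E) = -6*E (p(E) = (2*E)*(-3) = -6*E)
(3 + 4)*5 + 15*p(-5) = (3 + 4)*5 + 15*(-6*(-5)) = 7*5 + 15*30 = 35 + 450 = 485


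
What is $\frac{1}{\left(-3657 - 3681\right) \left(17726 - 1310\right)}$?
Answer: $- \frac{1}{120460608} \approx -8.3015 \cdot 10^{-9}$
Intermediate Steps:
$\frac{1}{\left(-3657 - 3681\right) \left(17726 - 1310\right)} = \frac{1}{\left(-7338\right) 16416} = \frac{1}{-120460608} = - \frac{1}{120460608}$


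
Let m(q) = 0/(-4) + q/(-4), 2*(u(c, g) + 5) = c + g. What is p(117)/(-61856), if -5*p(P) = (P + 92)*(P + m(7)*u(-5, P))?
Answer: 23199/1237120 ≈ 0.018752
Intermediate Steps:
u(c, g) = -5 + c/2 + g/2 (u(c, g) = -5 + (c + g)/2 = -5 + (c/2 + g/2) = -5 + c/2 + g/2)
m(q) = -q/4 (m(q) = 0*(-¼) + q*(-¼) = 0 - q/4 = -q/4)
p(P) = -(92 + P)*(105/8 + P/8)/5 (p(P) = -(P + 92)*(P + (-¼*7)*(-5 + (½)*(-5) + P/2))/5 = -(92 + P)*(P - 7*(-5 - 5/2 + P/2)/4)/5 = -(92 + P)*(P - 7*(-15/2 + P/2)/4)/5 = -(92 + P)*(P + (105/8 - 7*P/8))/5 = -(92 + P)*(105/8 + P/8)/5)
p(117)/(-61856) = (-483/2 - 197/40*117 - 1/40*117²)/(-61856) = (-483/2 - 23049/40 - 1/40*13689)*(-1/61856) = (-483/2 - 23049/40 - 13689/40)*(-1/61856) = -23199/20*(-1/61856) = 23199/1237120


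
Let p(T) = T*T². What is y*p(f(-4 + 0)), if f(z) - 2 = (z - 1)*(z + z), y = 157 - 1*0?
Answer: 11631816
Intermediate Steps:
y = 157 (y = 157 + 0 = 157)
f(z) = 2 + 2*z*(-1 + z) (f(z) = 2 + (z - 1)*(z + z) = 2 + (-1 + z)*(2*z) = 2 + 2*z*(-1 + z))
p(T) = T³
y*p(f(-4 + 0)) = 157*(2 - 2*(-4 + 0) + 2*(-4 + 0)²)³ = 157*(2 - 2*(-4) + 2*(-4)²)³ = 157*(2 + 8 + 2*16)³ = 157*(2 + 8 + 32)³ = 157*42³ = 157*74088 = 11631816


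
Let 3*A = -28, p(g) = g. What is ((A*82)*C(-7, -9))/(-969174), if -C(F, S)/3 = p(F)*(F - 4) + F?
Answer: -80360/484587 ≈ -0.16583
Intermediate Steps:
C(F, S) = -3*F - 3*F*(-4 + F) (C(F, S) = -3*(F*(F - 4) + F) = -3*(F*(-4 + F) + F) = -3*(F + F*(-4 + F)) = -3*F - 3*F*(-4 + F))
A = -28/3 (A = (⅓)*(-28) = -28/3 ≈ -9.3333)
((A*82)*C(-7, -9))/(-969174) = ((-28/3*82)*(3*(-7)*(3 - 1*(-7))))/(-969174) = -2296*(-7)*(3 + 7)*(-1/969174) = -2296*(-7)*10*(-1/969174) = -2296/3*(-210)*(-1/969174) = 160720*(-1/969174) = -80360/484587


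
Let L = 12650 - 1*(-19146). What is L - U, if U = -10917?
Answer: 42713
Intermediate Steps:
L = 31796 (L = 12650 + 19146 = 31796)
L - U = 31796 - 1*(-10917) = 31796 + 10917 = 42713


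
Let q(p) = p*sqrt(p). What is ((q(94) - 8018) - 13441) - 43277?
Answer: -64736 + 94*sqrt(94) ≈ -63825.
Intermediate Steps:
q(p) = p**(3/2)
((q(94) - 8018) - 13441) - 43277 = ((94**(3/2) - 8018) - 13441) - 43277 = ((94*sqrt(94) - 8018) - 13441) - 43277 = ((-8018 + 94*sqrt(94)) - 13441) - 43277 = (-21459 + 94*sqrt(94)) - 43277 = -64736 + 94*sqrt(94)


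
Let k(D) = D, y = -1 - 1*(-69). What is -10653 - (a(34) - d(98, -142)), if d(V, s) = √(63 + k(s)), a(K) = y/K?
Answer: -10655 + I*√79 ≈ -10655.0 + 8.8882*I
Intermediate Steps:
y = 68 (y = -1 + 69 = 68)
a(K) = 68/K
d(V, s) = √(63 + s)
-10653 - (a(34) - d(98, -142)) = -10653 - (68/34 - √(63 - 142)) = -10653 - (68*(1/34) - √(-79)) = -10653 - (2 - I*√79) = -10653 + (-2 + I*√79) = -10655 + I*√79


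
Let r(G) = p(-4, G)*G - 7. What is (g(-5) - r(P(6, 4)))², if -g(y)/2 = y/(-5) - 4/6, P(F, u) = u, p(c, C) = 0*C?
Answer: 361/9 ≈ 40.111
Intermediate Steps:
p(c, C) = 0
r(G) = -7 (r(G) = 0*G - 7 = 0 - 7 = -7)
g(y) = 4/3 + 2*y/5 (g(y) = -2*(y/(-5) - 4/6) = -2*(y*(-⅕) - 4*⅙) = -2*(-y/5 - ⅔) = -2*(-⅔ - y/5) = 4/3 + 2*y/5)
(g(-5) - r(P(6, 4)))² = ((4/3 + (⅖)*(-5)) - 1*(-7))² = ((4/3 - 2) + 7)² = (-⅔ + 7)² = (19/3)² = 361/9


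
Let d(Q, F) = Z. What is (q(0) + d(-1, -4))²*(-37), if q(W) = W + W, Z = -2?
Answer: -148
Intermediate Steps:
d(Q, F) = -2
q(W) = 2*W
(q(0) + d(-1, -4))²*(-37) = (2*0 - 2)²*(-37) = (0 - 2)²*(-37) = (-2)²*(-37) = 4*(-37) = -148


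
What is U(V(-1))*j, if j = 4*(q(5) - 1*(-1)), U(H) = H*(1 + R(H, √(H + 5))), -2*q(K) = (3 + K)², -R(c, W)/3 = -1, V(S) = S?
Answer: 496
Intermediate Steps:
R(c, W) = 3 (R(c, W) = -3*(-1) = 3)
q(K) = -(3 + K)²/2
U(H) = 4*H (U(H) = H*(1 + 3) = H*4 = 4*H)
j = -124 (j = 4*(-(3 + 5)²/2 - 1*(-1)) = 4*(-½*8² + 1) = 4*(-½*64 + 1) = 4*(-32 + 1) = 4*(-31) = -124)
U(V(-1))*j = (4*(-1))*(-124) = -4*(-124) = 496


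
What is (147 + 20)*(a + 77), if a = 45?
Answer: 20374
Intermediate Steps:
(147 + 20)*(a + 77) = (147 + 20)*(45 + 77) = 167*122 = 20374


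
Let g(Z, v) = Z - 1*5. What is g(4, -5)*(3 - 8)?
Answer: 5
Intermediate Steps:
g(Z, v) = -5 + Z (g(Z, v) = Z - 5 = -5 + Z)
g(4, -5)*(3 - 8) = (-5 + 4)*(3 - 8) = -1*(-5) = 5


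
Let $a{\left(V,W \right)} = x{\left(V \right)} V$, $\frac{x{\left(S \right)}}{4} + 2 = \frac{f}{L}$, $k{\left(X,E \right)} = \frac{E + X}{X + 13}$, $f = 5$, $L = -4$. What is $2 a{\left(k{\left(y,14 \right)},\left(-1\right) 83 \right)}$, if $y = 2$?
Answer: $- \frac{416}{15} \approx -27.733$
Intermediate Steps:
$k{\left(X,E \right)} = \frac{E + X}{13 + X}$
$x{\left(S \right)} = -13$ ($x{\left(S \right)} = -8 + 4 \frac{5}{-4} = -8 + 4 \cdot 5 \left(- \frac{1}{4}\right) = -8 + 4 \left(- \frac{5}{4}\right) = -8 - 5 = -13$)
$a{\left(V,W \right)} = - 13 V$
$2 a{\left(k{\left(y,14 \right)},\left(-1\right) 83 \right)} = 2 \left(- 13 \frac{14 + 2}{13 + 2}\right) = 2 \left(- 13 \cdot \frac{1}{15} \cdot 16\right) = 2 \left(\left(-13\right) \frac{16}{15}\right) = 2 \left(- \frac{208}{15}\right) = - \frac{416}{15}$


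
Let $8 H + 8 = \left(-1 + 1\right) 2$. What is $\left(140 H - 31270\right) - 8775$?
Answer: $-40185$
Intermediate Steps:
$H = -1$ ($H = -1 + \frac{\left(-1 + 1\right) 2}{8} = -1 + \frac{0 \cdot 2}{8} = -1 + \frac{1}{8} \cdot 0 = -1 + 0 = -1$)
$\left(140 H - 31270\right) - 8775 = \left(140 \left(-1\right) - 31270\right) - 8775 = \left(-140 - 31270\right) - 8775 = -31410 - 8775 = -40185$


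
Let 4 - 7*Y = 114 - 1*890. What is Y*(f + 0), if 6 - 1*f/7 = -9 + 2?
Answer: 10140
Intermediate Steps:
f = 91 (f = 42 - 7*(-9 + 2) = 42 - 7*(-7) = 42 + 49 = 91)
Y = 780/7 (Y = 4/7 - (114 - 1*890)/7 = 4/7 - (114 - 890)/7 = 4/7 - ⅐*(-776) = 4/7 + 776/7 = 780/7 ≈ 111.43)
Y*(f + 0) = 780*(91 + 0)/7 = (780/7)*91 = 10140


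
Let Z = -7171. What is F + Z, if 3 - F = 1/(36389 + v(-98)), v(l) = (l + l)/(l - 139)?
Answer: -61819620589/8624389 ≈ -7168.0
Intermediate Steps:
v(l) = 2*l/(-139 + l) (v(l) = (2*l)/(-139 + l) = 2*l/(-139 + l))
F = 25872930/8624389 (F = 3 - 1/(36389 + 2*(-98)/(-139 - 98)) = 3 - 1/(36389 + 2*(-98)/(-237)) = 3 - 1/(36389 + 2*(-98)*(-1/237)) = 3 - 1/(36389 + 196/237) = 3 - 1/8624389/237 = 3 - 1*237/8624389 = 3 - 237/8624389 = 25872930/8624389 ≈ 3.0000)
F + Z = 25872930/8624389 - 7171 = -61819620589/8624389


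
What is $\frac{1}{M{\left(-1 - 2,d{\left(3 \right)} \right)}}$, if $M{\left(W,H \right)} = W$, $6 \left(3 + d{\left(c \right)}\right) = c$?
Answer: $- \frac{1}{3} \approx -0.33333$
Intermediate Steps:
$d{\left(c \right)} = -3 + \frac{c}{6}$
$\frac{1}{M{\left(-1 - 2,d{\left(3 \right)} \right)}} = \frac{1}{-1 - 2} = \frac{1}{-3} = - \frac{1}{3}$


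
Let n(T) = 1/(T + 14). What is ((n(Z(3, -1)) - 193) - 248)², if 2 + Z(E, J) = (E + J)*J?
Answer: 19439281/100 ≈ 1.9439e+5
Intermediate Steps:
Z(E, J) = -2 + J*(E + J) (Z(E, J) = -2 + (E + J)*J = -2 + J*(E + J))
n(T) = 1/(14 + T)
((n(Z(3, -1)) - 193) - 248)² = ((1/(14 + (-2 + (-1)² + 3*(-1))) - 193) - 248)² = ((1/(14 + (-2 + 1 - 3)) - 193) - 248)² = ((1/(14 - 4) - 193) - 248)² = ((1/10 - 193) - 248)² = ((⅒ - 193) - 248)² = (-1929/10 - 248)² = (-4409/10)² = 19439281/100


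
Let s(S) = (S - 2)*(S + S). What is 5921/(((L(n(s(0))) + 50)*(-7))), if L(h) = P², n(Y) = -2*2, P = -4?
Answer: -5921/462 ≈ -12.816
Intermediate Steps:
s(S) = 2*S*(-2 + S) (s(S) = (-2 + S)*(2*S) = 2*S*(-2 + S))
n(Y) = -4
L(h) = 16 (L(h) = (-4)² = 16)
5921/(((L(n(s(0))) + 50)*(-7))) = 5921/(((16 + 50)*(-7))) = 5921/((66*(-7))) = 5921/(-462) = 5921*(-1/462) = -5921/462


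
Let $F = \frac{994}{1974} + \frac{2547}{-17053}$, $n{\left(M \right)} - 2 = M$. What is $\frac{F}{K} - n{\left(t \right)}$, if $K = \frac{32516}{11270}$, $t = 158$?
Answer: $- \frac{3124954278290}{19545961017} \approx -159.88$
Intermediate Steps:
$n{\left(M \right)} = 2 + M$
$K = \frac{16258}{5635}$ ($K = 32516 \cdot \frac{1}{11270} = \frac{16258}{5635} \approx 2.8852$)
$F = \frac{851636}{2404473}$ ($F = 994 \cdot \frac{1}{1974} + 2547 \left(- \frac{1}{17053}\right) = \frac{71}{141} - \frac{2547}{17053} = \frac{851636}{2404473} \approx 0.35419$)
$\frac{F}{K} - n{\left(t \right)} = \frac{851636}{2404473 \cdot \frac{16258}{5635}} - \left(2 + 158\right) = \frac{851636}{2404473} \cdot \frac{5635}{16258} - 160 = \frac{2399484430}{19545961017} - 160 = - \frac{3124954278290}{19545961017}$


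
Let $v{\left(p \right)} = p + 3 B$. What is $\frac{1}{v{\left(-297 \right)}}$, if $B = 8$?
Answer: $- \frac{1}{273} \approx -0.003663$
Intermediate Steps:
$v{\left(p \right)} = 24 + p$ ($v{\left(p \right)} = p + 3 \cdot 8 = p + 24 = 24 + p$)
$\frac{1}{v{\left(-297 \right)}} = \frac{1}{24 - 297} = \frac{1}{-273} = - \frac{1}{273}$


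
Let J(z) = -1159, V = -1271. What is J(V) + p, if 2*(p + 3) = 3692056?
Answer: 1844866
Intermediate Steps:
p = 1846025 (p = -3 + (1/2)*3692056 = -3 + 1846028 = 1846025)
J(V) + p = -1159 + 1846025 = 1844866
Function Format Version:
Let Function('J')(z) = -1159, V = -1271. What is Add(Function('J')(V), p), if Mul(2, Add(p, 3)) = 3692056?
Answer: 1844866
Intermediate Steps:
p = 1846025 (p = Add(-3, Mul(Rational(1, 2), 3692056)) = Add(-3, 1846028) = 1846025)
Add(Function('J')(V), p) = Add(-1159, 1846025) = 1844866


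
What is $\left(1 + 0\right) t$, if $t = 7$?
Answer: $7$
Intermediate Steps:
$\left(1 + 0\right) t = \left(1 + 0\right) 7 = 1 \cdot 7 = 7$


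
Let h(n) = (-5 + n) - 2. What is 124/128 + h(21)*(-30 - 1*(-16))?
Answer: -6241/32 ≈ -195.03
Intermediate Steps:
h(n) = -7 + n
124/128 + h(21)*(-30 - 1*(-16)) = 124/128 + (-7 + 21)*(-30 - 1*(-16)) = 124*(1/128) + 14*(-30 + 16) = 31/32 + 14*(-14) = 31/32 - 196 = -6241/32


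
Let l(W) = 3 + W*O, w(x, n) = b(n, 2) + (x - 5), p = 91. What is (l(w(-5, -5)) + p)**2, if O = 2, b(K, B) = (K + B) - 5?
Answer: 3364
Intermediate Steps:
b(K, B) = -5 + B + K (b(K, B) = (B + K) - 5 = -5 + B + K)
w(x, n) = -8 + n + x (w(x, n) = (-5 + 2 + n) + (x - 5) = (-3 + n) + (-5 + x) = -8 + n + x)
l(W) = 3 + 2*W (l(W) = 3 + W*2 = 3 + 2*W)
(l(w(-5, -5)) + p)**2 = ((3 + 2*(-8 - 5 - 5)) + 91)**2 = ((3 + 2*(-18)) + 91)**2 = ((3 - 36) + 91)**2 = (-33 + 91)**2 = 58**2 = 3364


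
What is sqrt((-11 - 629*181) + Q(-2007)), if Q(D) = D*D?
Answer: sqrt(3914189) ≈ 1978.4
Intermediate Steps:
Q(D) = D**2
sqrt((-11 - 629*181) + Q(-2007)) = sqrt((-11 - 629*181) + (-2007)**2) = sqrt((-11 - 113849) + 4028049) = sqrt(-113860 + 4028049) = sqrt(3914189)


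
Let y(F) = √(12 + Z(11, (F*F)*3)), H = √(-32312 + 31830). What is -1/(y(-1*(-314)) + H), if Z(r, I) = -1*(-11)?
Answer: -1/(√23 + I*√482) ≈ -0.0094967 + 0.043474*I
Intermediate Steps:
Z(r, I) = 11
H = I*√482 (H = √(-482) = I*√482 ≈ 21.954*I)
y(F) = √23 (y(F) = √(12 + 11) = √23)
-1/(y(-1*(-314)) + H) = -1/(√23 + I*√482)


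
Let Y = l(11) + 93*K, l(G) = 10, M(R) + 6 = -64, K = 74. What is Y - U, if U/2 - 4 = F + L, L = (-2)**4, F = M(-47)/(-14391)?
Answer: 98606992/14391 ≈ 6852.0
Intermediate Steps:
M(R) = -70 (M(R) = -6 - 64 = -70)
F = 70/14391 (F = -70/(-14391) = -70*(-1/14391) = 70/14391 ≈ 0.0048641)
Y = 6892 (Y = 10 + 93*74 = 10 + 6882 = 6892)
L = 16
U = 575780/14391 (U = 8 + 2*(70/14391 + 16) = 8 + 2*(230326/14391) = 8 + 460652/14391 = 575780/14391 ≈ 40.010)
Y - U = 6892 - 1*575780/14391 = 6892 - 575780/14391 = 98606992/14391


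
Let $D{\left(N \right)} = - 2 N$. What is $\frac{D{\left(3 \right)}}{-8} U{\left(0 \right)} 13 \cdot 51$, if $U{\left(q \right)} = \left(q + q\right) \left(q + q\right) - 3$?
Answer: $- \frac{5967}{4} \approx -1491.8$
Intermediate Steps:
$U{\left(q \right)} = -3 + 4 q^{2}$ ($U{\left(q \right)} = 2 q 2 q - 3 = 4 q^{2} - 3 = -3 + 4 q^{2}$)
$\frac{D{\left(3 \right)}}{-8} U{\left(0 \right)} 13 \cdot 51 = \frac{\left(-2\right) 3}{-8} \left(-3 + 4 \cdot 0^{2}\right) 13 \cdot 51 = \left(-6\right) \left(- \frac{1}{8}\right) \left(-3 + 4 \cdot 0\right) 13 \cdot 51 = \frac{3 \left(-3 + 0\right)}{4} \cdot 13 \cdot 51 = \frac{3}{4} \left(-3\right) 13 \cdot 51 = \left(- \frac{9}{4}\right) 13 \cdot 51 = \left(- \frac{117}{4}\right) 51 = - \frac{5967}{4}$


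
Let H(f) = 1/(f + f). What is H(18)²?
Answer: 1/1296 ≈ 0.00077160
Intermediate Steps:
H(f) = 1/(2*f)
H(18)² = ((½)/18)² = ((½)*(1/18))² = (1/36)² = 1/1296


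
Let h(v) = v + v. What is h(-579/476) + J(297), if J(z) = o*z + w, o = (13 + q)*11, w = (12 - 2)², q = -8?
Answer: 3910951/238 ≈ 16433.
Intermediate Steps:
w = 100 (w = 10² = 100)
o = 55 (o = (13 - 8)*11 = 5*11 = 55)
J(z) = 100 + 55*z (J(z) = 55*z + 100 = 100 + 55*z)
h(v) = 2*v
h(-579/476) + J(297) = 2*(-579/476) + (100 + 55*297) = 2*(-579*1/476) + (100 + 16335) = 2*(-579/476) + 16435 = -579/238 + 16435 = 3910951/238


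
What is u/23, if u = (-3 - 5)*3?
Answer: -24/23 ≈ -1.0435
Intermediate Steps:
u = -24 (u = -8*3 = -24)
u/23 = -24/23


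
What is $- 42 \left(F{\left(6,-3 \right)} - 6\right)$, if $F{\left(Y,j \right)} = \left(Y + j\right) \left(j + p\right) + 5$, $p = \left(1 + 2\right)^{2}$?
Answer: $-714$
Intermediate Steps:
$p = 9$ ($p = 3^{2} = 9$)
$F{\left(Y,j \right)} = 5 + \left(9 + j\right) \left(Y + j\right)$ ($F{\left(Y,j \right)} = \left(Y + j\right) \left(j + 9\right) + 5 = \left(Y + j\right) \left(9 + j\right) + 5 = \left(9 + j\right) \left(Y + j\right) + 5 = 5 + \left(9 + j\right) \left(Y + j\right)$)
$- 42 \left(F{\left(6,-3 \right)} - 6\right) = - 42 \left(\left(5 + \left(-3\right)^{2} + 9 \cdot 6 + 9 \left(-3\right) + 6 \left(-3\right)\right) - 6\right) = - 42 \left(\left(5 + 9 + 54 - 27 - 18\right) - 6\right) = - 42 \left(23 - 6\right) = \left(-42\right) 17 = -714$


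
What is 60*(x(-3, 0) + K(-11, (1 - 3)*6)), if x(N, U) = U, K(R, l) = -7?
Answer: -420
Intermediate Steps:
60*(x(-3, 0) + K(-11, (1 - 3)*6)) = 60*(0 - 7) = 60*(-7) = -420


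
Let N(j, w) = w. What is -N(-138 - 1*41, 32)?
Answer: -32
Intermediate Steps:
-N(-138 - 1*41, 32) = -1*32 = -32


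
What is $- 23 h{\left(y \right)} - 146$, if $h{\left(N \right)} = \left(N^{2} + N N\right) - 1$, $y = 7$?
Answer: $-2377$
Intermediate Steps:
$h{\left(N \right)} = -1 + 2 N^{2}$ ($h{\left(N \right)} = \left(N^{2} + N^{2}\right) - 1 = 2 N^{2} - 1 = -1 + 2 N^{2}$)
$- 23 h{\left(y \right)} - 146 = - 23 \left(-1 + 2 \cdot 7^{2}\right) - 146 = - 23 \left(-1 + 2 \cdot 49\right) - 146 = - 23 \left(-1 + 98\right) - 146 = \left(-23\right) 97 - 146 = -2231 - 146 = -2377$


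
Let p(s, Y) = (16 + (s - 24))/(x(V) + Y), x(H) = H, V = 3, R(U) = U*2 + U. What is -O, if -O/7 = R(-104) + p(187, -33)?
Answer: -66773/30 ≈ -2225.8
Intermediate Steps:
R(U) = 3*U (R(U) = 2*U + U = 3*U)
p(s, Y) = (-8 + s)/(3 + Y) (p(s, Y) = (16 + (s - 24))/(3 + Y) = (16 + (-24 + s))/(3 + Y) = (-8 + s)/(3 + Y))
O = 66773/30 (O = -7*(3*(-104) + (-8 + 187)/(3 - 33)) = -7*(-312 + 179/(-30)) = -7*(-312 - 1/30*179) = -7*(-312 - 179/30) = -7*(-9539/30) = 66773/30 ≈ 2225.8)
-O = -1*66773/30 = -66773/30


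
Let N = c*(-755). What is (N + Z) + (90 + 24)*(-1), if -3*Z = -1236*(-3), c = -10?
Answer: 6200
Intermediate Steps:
N = 7550 (N = -10*(-755) = 7550)
Z = -1236 (Z = -(-412)*(-3) = -⅓*3708 = -1236)
(N + Z) + (90 + 24)*(-1) = (7550 - 1236) + (90 + 24)*(-1) = 6314 + 114*(-1) = 6314 - 114 = 6200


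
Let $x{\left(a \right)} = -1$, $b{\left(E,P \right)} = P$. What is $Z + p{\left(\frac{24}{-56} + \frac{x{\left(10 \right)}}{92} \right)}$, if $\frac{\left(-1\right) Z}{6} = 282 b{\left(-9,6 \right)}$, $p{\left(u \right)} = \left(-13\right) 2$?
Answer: $-10178$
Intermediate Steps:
$p{\left(u \right)} = -26$
$Z = -10152$ ($Z = - 6 \cdot 282 \cdot 6 = \left(-6\right) 1692 = -10152$)
$Z + p{\left(\frac{24}{-56} + \frac{x{\left(10 \right)}}{92} \right)} = -10152 - 26 = -10178$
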